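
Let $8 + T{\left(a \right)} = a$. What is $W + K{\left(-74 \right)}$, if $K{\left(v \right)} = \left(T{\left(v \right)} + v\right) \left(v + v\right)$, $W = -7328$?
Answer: $15760$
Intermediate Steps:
$T{\left(a \right)} = -8 + a$
$K{\left(v \right)} = 2 v \left(-8 + 2 v\right)$ ($K{\left(v \right)} = \left(\left(-8 + v\right) + v\right) \left(v + v\right) = \left(-8 + 2 v\right) 2 v = 2 v \left(-8 + 2 v\right)$)
$W + K{\left(-74 \right)} = -7328 + 4 \left(-74\right) \left(-4 - 74\right) = -7328 + 4 \left(-74\right) \left(-78\right) = -7328 + 23088 = 15760$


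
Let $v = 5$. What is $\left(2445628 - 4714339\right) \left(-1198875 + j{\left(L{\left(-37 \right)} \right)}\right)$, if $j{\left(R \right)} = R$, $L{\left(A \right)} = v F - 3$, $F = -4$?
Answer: $2719953080478$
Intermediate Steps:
$L{\left(A \right)} = -23$ ($L{\left(A \right)} = 5 \left(-4\right) - 3 = -20 - 3 = -23$)
$\left(2445628 - 4714339\right) \left(-1198875 + j{\left(L{\left(-37 \right)} \right)}\right) = \left(2445628 - 4714339\right) \left(-1198875 - 23\right) = \left(-2268711\right) \left(-1198898\right) = 2719953080478$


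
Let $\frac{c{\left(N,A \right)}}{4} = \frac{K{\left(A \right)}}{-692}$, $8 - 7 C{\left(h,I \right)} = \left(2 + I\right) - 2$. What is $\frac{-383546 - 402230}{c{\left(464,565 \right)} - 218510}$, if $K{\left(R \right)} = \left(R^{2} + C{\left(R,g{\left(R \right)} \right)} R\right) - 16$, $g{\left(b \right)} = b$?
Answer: $\frac{118946842}{33316921} \approx 3.5702$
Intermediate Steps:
$C{\left(h,I \right)} = \frac{8}{7} - \frac{I}{7}$ ($C{\left(h,I \right)} = \frac{8}{7} - \frac{\left(2 + I\right) - 2}{7} = \frac{8}{7} - \frac{I}{7}$)
$K{\left(R \right)} = -16 + R^{2} + R \left(\frac{8}{7} - \frac{R}{7}\right)$ ($K{\left(R \right)} = \left(R^{2} + \left(\frac{8}{7} - \frac{R}{7}\right) R\right) - 16 = \left(R^{2} + R \left(\frac{8}{7} - \frac{R}{7}\right)\right) - 16 = -16 + R^{2} + R \left(\frac{8}{7} - \frac{R}{7}\right)$)
$c{\left(N,A \right)} = \frac{16}{173} - \frac{8 A}{1211} - \frac{6 A^{2}}{1211}$ ($c{\left(N,A \right)} = 4 \frac{-16 + \frac{6 A^{2}}{7} + \frac{8 A}{7}}{-692} = 4 \left(-16 + \frac{6 A^{2}}{7} + \frac{8 A}{7}\right) \left(- \frac{1}{692}\right) = 4 \left(\frac{4}{173} - \frac{3 A^{2}}{2422} - \frac{2 A}{1211}\right) = \frac{16}{173} - \frac{8 A}{1211} - \frac{6 A^{2}}{1211}$)
$\frac{-383546 - 402230}{c{\left(464,565 \right)} - 218510} = \frac{-383546 - 402230}{\left(\frac{16}{173} - \frac{4520}{1211} - \frac{6 \cdot 565^{2}}{1211}\right) - 218510} = - \frac{785776}{\left(\frac{16}{173} - \frac{4520}{1211} - \frac{1915350}{1211}\right) - 218510} = - \frac{785776}{- \frac{1919758}{1211} - 218510} = - \frac{785776}{- \frac{266535368}{1211}} = \left(-785776\right) \left(- \frac{1211}{266535368}\right) = \frac{118946842}{33316921}$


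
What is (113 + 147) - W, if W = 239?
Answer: 21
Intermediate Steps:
(113 + 147) - W = (113 + 147) - 1*239 = 260 - 239 = 21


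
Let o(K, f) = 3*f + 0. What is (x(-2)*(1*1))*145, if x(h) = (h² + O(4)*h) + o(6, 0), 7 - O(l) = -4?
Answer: -2610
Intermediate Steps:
o(K, f) = 3*f
O(l) = 11 (O(l) = 7 - 1*(-4) = 7 + 4 = 11)
x(h) = h² + 11*h (x(h) = (h² + 11*h) + 3*0 = (h² + 11*h) + 0 = h² + 11*h)
(x(-2)*(1*1))*145 = ((-2*(11 - 2))*(1*1))*145 = (-2*9*1)*145 = -18*1*145 = -18*145 = -2610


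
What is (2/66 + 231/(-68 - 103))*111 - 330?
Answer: -99606/209 ≈ -476.58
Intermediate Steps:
(2/66 + 231/(-68 - 103))*111 - 330 = (2*(1/66) + 231/(-171))*111 - 330 = (1/33 + 231*(-1/171))*111 - 330 = (1/33 - 77/57)*111 - 330 = -276/209*111 - 330 = -30636/209 - 330 = -99606/209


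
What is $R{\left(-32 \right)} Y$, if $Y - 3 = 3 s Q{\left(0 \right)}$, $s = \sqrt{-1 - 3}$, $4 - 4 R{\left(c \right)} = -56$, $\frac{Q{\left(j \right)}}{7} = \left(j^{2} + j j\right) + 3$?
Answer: $45 + 1890 i \approx 45.0 + 1890.0 i$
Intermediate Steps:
$Q{\left(j \right)} = 21 + 14 j^{2}$ ($Q{\left(j \right)} = 7 \left(\left(j^{2} + j j\right) + 3\right) = 7 \left(\left(j^{2} + j^{2}\right) + 3\right) = 7 \left(2 j^{2} + 3\right) = 7 \left(3 + 2 j^{2}\right) = 21 + 14 j^{2}$)
$R{\left(c \right)} = 15$ ($R{\left(c \right)} = 1 - -14 = 1 + 14 = 15$)
$s = 2 i$ ($s = \sqrt{-4} = 2 i \approx 2.0 i$)
$Y = 3 + 126 i$ ($Y = 3 + 3 \cdot 2 i \left(21 + 14 \cdot 0^{2}\right) = 3 + 6 i \left(21 + 14 \cdot 0\right) = 3 + 6 i \left(21 + 0\right) = 3 + 6 i 21 = 3 + 126 i \approx 3.0 + 126.0 i$)
$R{\left(-32 \right)} Y = 15 \left(3 + 126 i\right) = 45 + 1890 i$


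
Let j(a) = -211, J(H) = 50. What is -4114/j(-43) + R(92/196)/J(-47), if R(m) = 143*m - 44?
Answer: 10318363/516950 ≈ 19.960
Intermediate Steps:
R(m) = -44 + 143*m
-4114/j(-43) + R(92/196)/J(-47) = -4114/(-211) + (-44 + 143*(92/196))/50 = -4114*(-1/211) + (-44 + 143*(92*(1/196)))*(1/50) = 4114/211 + (-44 + 143*(23/49))*(1/50) = 4114/211 + (-44 + 3289/49)*(1/50) = 4114/211 + (1133/49)*(1/50) = 4114/211 + 1133/2450 = 10318363/516950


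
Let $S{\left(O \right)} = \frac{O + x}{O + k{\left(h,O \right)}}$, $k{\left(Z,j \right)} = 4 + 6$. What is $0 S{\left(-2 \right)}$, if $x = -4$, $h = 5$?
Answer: $0$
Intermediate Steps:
$k{\left(Z,j \right)} = 10$
$S{\left(O \right)} = \frac{-4 + O}{10 + O}$ ($S{\left(O \right)} = \frac{O - 4}{O + 10} = \frac{-4 + O}{10 + O}$)
$0 S{\left(-2 \right)} = 0 \frac{-4 - 2}{10 - 2} = 0 \cdot \frac{1}{8} \left(-6\right) = 0 \left(- \frac{3}{4}\right) = 0$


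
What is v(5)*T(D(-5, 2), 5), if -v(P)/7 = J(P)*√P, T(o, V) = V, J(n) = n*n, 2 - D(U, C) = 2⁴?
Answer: -875*√5 ≈ -1956.6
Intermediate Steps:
D(U, C) = -14 (D(U, C) = 2 - 1*2⁴ = 2 - 1*16 = 2 - 16 = -14)
J(n) = n²
v(P) = -7*P^(5/2) (v(P) = -7*P²*√P = -7*P^(5/2))
v(5)*T(D(-5, 2), 5) = -175*√5*5 = -875*√5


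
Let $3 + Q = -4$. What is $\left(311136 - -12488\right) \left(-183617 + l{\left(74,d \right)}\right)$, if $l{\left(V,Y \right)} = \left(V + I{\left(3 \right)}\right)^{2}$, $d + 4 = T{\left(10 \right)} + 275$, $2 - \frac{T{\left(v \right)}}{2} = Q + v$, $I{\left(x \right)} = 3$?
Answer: $-57504101312$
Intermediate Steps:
$Q = -7$ ($Q = -3 - 4 = -7$)
$T{\left(v \right)} = 18 - 2 v$ ($T{\left(v \right)} = 4 - 2 \left(-7 + v\right) = 4 - \left(-14 + 2 v\right) = 18 - 2 v$)
$d = 269$ ($d = -4 + \left(\left(18 - 20\right) + 275\right) = -4 + \left(-2 + 275\right) = -4 + 273 = 269$)
$l{\left(V,Y \right)} = \left(3 + V\right)^{2}$ ($l{\left(V,Y \right)} = \left(V + 3\right)^{2} = \left(3 + V\right)^{2}$)
$\left(311136 - -12488\right) \left(-183617 + l{\left(74,d \right)}\right) = \left(311136 - -12488\right) \left(-183617 + \left(3 + 74\right)^{2}\right) = \left(311136 + 12488\right) \left(-183617 + 77^{2}\right) = 323624 \left(-183617 + 5929\right) = 323624 \left(-177688\right) = -57504101312$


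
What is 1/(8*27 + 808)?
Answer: 1/1024 ≈ 0.00097656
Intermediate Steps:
1/(8*27 + 808) = 1/(216 + 808) = 1/1024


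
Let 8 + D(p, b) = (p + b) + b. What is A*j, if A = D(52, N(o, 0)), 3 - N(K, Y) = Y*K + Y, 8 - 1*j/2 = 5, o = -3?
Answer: 300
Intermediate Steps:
j = 6 (j = 16 - 2*5 = 16 - 10 = 6)
N(K, Y) = 3 - Y - K*Y (N(K, Y) = 3 - (Y*K + Y) = 3 - (K*Y + Y) = 3 - (Y + K*Y) = 3 + (-Y - K*Y) = 3 - Y - K*Y)
D(p, b) = -8 + p + 2*b (D(p, b) = -8 + ((p + b) + b) = -8 + ((b + p) + b) = -8 + (p + 2*b) = -8 + p + 2*b)
A = 50 (A = -8 + 52 + 2*(3 - 1*0 - 1*(-3)*0) = -8 + 52 + 2*(3 + 0 + 0) = -8 + 52 + 2*3 = -8 + 52 + 6 = 50)
A*j = 50*6 = 300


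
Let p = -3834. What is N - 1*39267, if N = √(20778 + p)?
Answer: -39267 + 4*√1059 ≈ -39137.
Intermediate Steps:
N = 4*√1059 (N = √(20778 - 3834) = √16944 = 4*√1059 ≈ 130.17)
N - 1*39267 = 4*√1059 - 1*39267 = 4*√1059 - 39267 = -39267 + 4*√1059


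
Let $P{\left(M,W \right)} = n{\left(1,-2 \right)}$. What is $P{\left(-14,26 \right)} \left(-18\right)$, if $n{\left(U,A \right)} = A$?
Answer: $36$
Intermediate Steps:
$P{\left(M,W \right)} = -2$
$P{\left(-14,26 \right)} \left(-18\right) = \left(-2\right) \left(-18\right) = 36$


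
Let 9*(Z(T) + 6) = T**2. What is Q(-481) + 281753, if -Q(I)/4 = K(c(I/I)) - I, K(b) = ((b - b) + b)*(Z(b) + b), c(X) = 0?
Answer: 279829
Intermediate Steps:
Z(T) = -6 + T**2/9
K(b) = b*(-6 + b + b**2/9) (K(b) = ((b - b) + b)*((-6 + b**2/9) + b) = (0 + b)*(-6 + b + b**2/9) = b*(-6 + b + b**2/9))
Q(I) = 4*I (Q(I) = -4*((1/9)*0*(-54 + 0**2 + 9*0) - I) = -4*((1/9)*0*(-54 + 0 + 0) - I) = -4*((1/9)*0*(-54) - I) = -4*(0 - I) = -(-4)*I = 4*I)
Q(-481) + 281753 = 4*(-481) + 281753 = -1924 + 281753 = 279829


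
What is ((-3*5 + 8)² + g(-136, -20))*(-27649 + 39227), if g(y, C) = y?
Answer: -1007286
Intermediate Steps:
((-3*5 + 8)² + g(-136, -20))*(-27649 + 39227) = ((-3*5 + 8)² - 136)*(-27649 + 39227) = ((-15 + 8)² - 136)*11578 = ((-7)² - 136)*11578 = (49 - 136)*11578 = -87*11578 = -1007286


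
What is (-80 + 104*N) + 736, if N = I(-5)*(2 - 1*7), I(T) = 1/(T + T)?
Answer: 708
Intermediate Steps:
I(T) = 1/(2*T)
N = ½ (N = ((½)/(-5))*(2 - 1*7) = ((½)*(-⅕))*(2 - 7) = -⅒*(-5) = ½ ≈ 0.50000)
(-80 + 104*N) + 736 = (-80 + 104*(½)) + 736 = (-80 + 52) + 736 = -28 + 736 = 708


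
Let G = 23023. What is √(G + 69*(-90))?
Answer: √16813 ≈ 129.67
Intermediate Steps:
√(G + 69*(-90)) = √(23023 + 69*(-90)) = √(23023 - 6210) = √16813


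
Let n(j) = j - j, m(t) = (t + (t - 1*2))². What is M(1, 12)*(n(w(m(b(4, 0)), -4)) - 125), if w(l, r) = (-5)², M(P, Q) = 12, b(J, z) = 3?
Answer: -1500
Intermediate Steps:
m(t) = (-2 + 2*t)² (m(t) = (t + (t - 2))² = (t + (-2 + t))² = (-2 + 2*t)²)
w(l, r) = 25
n(j) = 0
M(1, 12)*(n(w(m(b(4, 0)), -4)) - 125) = 12*(0 - 125) = 12*(-125) = -1500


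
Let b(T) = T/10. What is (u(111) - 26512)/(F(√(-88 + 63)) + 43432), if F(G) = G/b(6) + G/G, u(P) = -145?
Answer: -10420141329/16977830026 + 1999275*I/16977830026 ≈ -0.61375 + 0.00011776*I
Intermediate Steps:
b(T) = T/10 (b(T) = T*(⅒) = T/10)
F(G) = 1 + 5*G/3 (F(G) = G/(((⅒)*6)) + G/G = G/(⅗) + 1 = G*(5/3) + 1 = 5*G/3 + 1 = 1 + 5*G/3)
(u(111) - 26512)/(F(√(-88 + 63)) + 43432) = (-145 - 26512)/((1 + 5*√(-88 + 63)/3) + 43432) = -26657/((1 + 5*√(-25)/3) + 43432) = -26657/((1 + 5*(5*I)/3) + 43432) = -26657/((1 + 25*I/3) + 43432) = -26657*9*(43433 - 25*I/3)/16977830026 = -239913*(43433 - 25*I/3)/16977830026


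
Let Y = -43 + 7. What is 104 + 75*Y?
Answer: -2596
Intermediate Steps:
Y = -36
104 + 75*Y = 104 + 75*(-36) = 104 - 2700 = -2596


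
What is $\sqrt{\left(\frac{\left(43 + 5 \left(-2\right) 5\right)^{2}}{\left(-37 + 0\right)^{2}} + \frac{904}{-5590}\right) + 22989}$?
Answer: $\frac{\sqrt{245858243167290}}{103415} \approx 151.62$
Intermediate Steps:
$\sqrt{\left(\frac{\left(43 + 5 \left(-2\right) 5\right)^{2}}{\left(-37 + 0\right)^{2}} + \frac{904}{-5590}\right) + 22989} = \sqrt{\left(\frac{\left(43 - 50\right)^{2}}{\left(-37\right)^{2}} + 904 \left(- \frac{1}{5590}\right)\right) + 22989} = \sqrt{\left(\frac{\left(43 - 50\right)^{2}}{1369} - \frac{452}{2795}\right) + 22989} = \sqrt{\left(\left(-7\right)^{2} \cdot \frac{1}{1369} - \frac{452}{2795}\right) + 22989} = \sqrt{\left(49 \cdot \frac{1}{1369} - \frac{452}{2795}\right) + 22989} = \sqrt{\left(\frac{49}{1369} - \frac{452}{2795}\right) + 22989} = \sqrt{- \frac{481833}{3826355} + 22989} = \sqrt{\frac{87963593262}{3826355}} = \frac{\sqrt{245858243167290}}{103415}$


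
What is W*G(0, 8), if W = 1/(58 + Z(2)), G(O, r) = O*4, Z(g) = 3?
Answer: 0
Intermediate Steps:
G(O, r) = 4*O
W = 1/61 (W = 1/(58 + 3) = 1/61 ≈ 0.016393)
W*G(0, 8) = (4*0)/61 = (1/61)*0 = 0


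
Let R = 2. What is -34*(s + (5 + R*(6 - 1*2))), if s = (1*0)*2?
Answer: -442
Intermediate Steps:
s = 0 (s = 0*2 = 0)
-34*(s + (5 + R*(6 - 1*2))) = -34*(0 + (5 + 2*(6 - 1*2))) = -34*(0 + (5 + 2*(6 - 2))) = -34*(0 + (5 + 2*4)) = -34*(0 + (5 + 8)) = -34*(0 + 13) = -34*13 = -442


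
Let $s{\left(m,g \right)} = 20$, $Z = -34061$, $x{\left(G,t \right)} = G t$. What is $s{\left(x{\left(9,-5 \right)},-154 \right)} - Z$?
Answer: $34081$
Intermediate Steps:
$s{\left(x{\left(9,-5 \right)},-154 \right)} - Z = 20 - -34061 = 20 + 34061 = 34081$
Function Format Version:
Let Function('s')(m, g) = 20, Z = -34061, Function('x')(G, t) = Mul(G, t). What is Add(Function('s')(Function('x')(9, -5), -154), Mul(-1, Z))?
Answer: 34081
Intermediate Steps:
Add(Function('s')(Function('x')(9, -5), -154), Mul(-1, Z)) = Add(20, Mul(-1, -34061)) = Add(20, 34061) = 34081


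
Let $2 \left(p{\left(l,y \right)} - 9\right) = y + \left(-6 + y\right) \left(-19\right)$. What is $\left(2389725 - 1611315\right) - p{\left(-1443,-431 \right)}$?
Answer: $774465$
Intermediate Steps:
$p{\left(l,y \right)} = 66 - 9 y$ ($p{\left(l,y \right)} = 9 + \frac{y + \left(-6 + y\right) \left(-19\right)}{2} = 9 + \frac{y - \left(-114 + 19 y\right)}{2} = 9 + \frac{114 - 18 y}{2} = 9 - \left(-57 + 9 y\right) = 66 - 9 y$)
$\left(2389725 - 1611315\right) - p{\left(-1443,-431 \right)} = \left(2389725 - 1611315\right) - \left(66 - -3879\right) = 778410 - \left(66 + 3879\right) = 778410 - 3945 = 774465$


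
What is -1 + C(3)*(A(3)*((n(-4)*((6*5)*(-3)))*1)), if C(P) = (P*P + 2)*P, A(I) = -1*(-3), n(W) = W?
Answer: 35639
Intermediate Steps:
A(I) = 3
C(P) = P*(2 + P²) (C(P) = (P² + 2)*P = (2 + P²)*P = P*(2 + P²))
-1 + C(3)*(A(3)*((n(-4)*((6*5)*(-3)))*1)) = -1 + (3*(2 + 3²))*(3*(-4*6*5*(-3)*1)) = -1 + (3*(2 + 9))*(3*(-120*(-3)*1)) = -1 + (3*11)*(3*(-4*(-90)*1)) = -1 + 33*(3*(360*1)) = -1 + 33*(3*360) = -1 + 33*1080 = -1 + 35640 = 35639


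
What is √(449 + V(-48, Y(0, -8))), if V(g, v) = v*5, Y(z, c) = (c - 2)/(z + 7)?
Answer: √21651/7 ≈ 21.020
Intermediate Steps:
Y(z, c) = (-2 + c)/(7 + z)
V(g, v) = 5*v
√(449 + V(-48, Y(0, -8))) = √(449 + 5*((-2 - 8)/(7 + 0))) = √(449 + 5*(-10/7)) = √(449 - 50/7) = √(3093/7) = √21651/7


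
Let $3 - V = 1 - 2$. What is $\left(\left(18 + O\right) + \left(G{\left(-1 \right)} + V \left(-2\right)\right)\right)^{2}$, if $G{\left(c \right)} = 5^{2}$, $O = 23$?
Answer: $3364$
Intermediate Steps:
$G{\left(c \right)} = 25$
$V = 4$ ($V = 3 - \left(1 - 2\right) = 3 - -1 = 3 + 1 = 4$)
$\left(\left(18 + O\right) + \left(G{\left(-1 \right)} + V \left(-2\right)\right)\right)^{2} = \left(\left(18 + 23\right) + \left(25 + 4 \left(-2\right)\right)\right)^{2} = \left(41 + \left(25 - 8\right)\right)^{2} = \left(41 + 17\right)^{2} = 58^{2} = 3364$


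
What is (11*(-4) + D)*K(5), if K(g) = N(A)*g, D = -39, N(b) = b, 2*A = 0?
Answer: 0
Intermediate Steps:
A = 0 (A = (½)*0 = 0)
K(g) = 0 (K(g) = 0*g = 0)
(11*(-4) + D)*K(5) = (11*(-4) - 39)*0 = (-44 - 39)*0 = -83*0 = 0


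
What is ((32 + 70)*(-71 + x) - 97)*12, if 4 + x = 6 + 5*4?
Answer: -61140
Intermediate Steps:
x = 22 (x = -4 + (6 + 5*4) = -4 + (6 + 20) = -4 + 26 = 22)
((32 + 70)*(-71 + x) - 97)*12 = ((32 + 70)*(-71 + 22) - 97)*12 = (102*(-49) - 97)*12 = (-4998 - 97)*12 = -5095*12 = -61140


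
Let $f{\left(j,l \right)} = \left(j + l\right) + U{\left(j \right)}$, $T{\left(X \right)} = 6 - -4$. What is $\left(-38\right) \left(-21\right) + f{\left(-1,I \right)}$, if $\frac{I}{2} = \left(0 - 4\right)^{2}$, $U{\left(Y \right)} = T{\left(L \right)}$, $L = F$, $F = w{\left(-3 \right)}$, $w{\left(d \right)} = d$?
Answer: $839$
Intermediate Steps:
$F = -3$
$L = -3$
$T{\left(X \right)} = 10$ ($T{\left(X \right)} = 6 + 4 = 10$)
$U{\left(Y \right)} = 10$
$I = 32$ ($I = 2 \left(0 - 4\right)^{2} = 2 \left(-4\right)^{2} = 2 \cdot 16 = 32$)
$f{\left(j,l \right)} = 10 + j + l$ ($f{\left(j,l \right)} = \left(j + l\right) + 10 = 10 + j + l$)
$\left(-38\right) \left(-21\right) + f{\left(-1,I \right)} = \left(-38\right) \left(-21\right) + \left(10 - 1 + 32\right) = 798 + 41 = 839$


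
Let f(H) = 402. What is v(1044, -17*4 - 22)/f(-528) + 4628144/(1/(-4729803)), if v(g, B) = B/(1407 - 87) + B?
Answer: -129064674478727593/5896 ≈ -2.1890e+13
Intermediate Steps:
v(g, B) = 1321*B/1320 (v(g, B) = B/1320 + B = 1321*B/1320)
v(1044, -17*4 - 22)/f(-528) + 4628144/(1/(-4729803)) = (1321*(-17*4 - 22)/1320)/402 + 4628144/(1/(-4729803)) = (1321*(-68 - 22)/1320)*(1/402) + 4628144/(-1/4729803) = ((1321/1320)*(-90))*(1/402) + 4628144*(-4729803) = -3963/44*1/402 - 21890209375632 = -1321/5896 - 21890209375632 = -129064674478727593/5896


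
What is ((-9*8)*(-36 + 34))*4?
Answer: 576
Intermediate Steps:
((-9*8)*(-36 + 34))*4 = -72*(-2)*4 = 144*4 = 576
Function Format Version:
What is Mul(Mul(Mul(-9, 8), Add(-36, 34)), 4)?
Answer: 576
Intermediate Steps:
Mul(Mul(Mul(-9, 8), Add(-36, 34)), 4) = Mul(Mul(-72, -2), 4) = Mul(144, 4) = 576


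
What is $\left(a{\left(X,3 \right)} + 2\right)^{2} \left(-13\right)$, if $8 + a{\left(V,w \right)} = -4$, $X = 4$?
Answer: $-1300$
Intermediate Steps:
$a{\left(V,w \right)} = -12$ ($a{\left(V,w \right)} = -8 - 4 = -12$)
$\left(a{\left(X,3 \right)} + 2\right)^{2} \left(-13\right) = \left(-12 + 2\right)^{2} \left(-13\right) = \left(-10\right)^{2} \left(-13\right) = 100 \left(-13\right) = -1300$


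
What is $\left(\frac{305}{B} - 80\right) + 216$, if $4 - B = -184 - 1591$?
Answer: $\frac{242249}{1779} \approx 136.17$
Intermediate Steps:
$B = 1779$ ($B = 4 - \left(-184 - 1591\right) = 4 - -1775 = 4 + 1775 = 1779$)
$\left(\frac{305}{B} - 80\right) + 216 = \left(\frac{305}{1779} - 80\right) + 216 = - \frac{142015}{1779} + 216 = \frac{242249}{1779}$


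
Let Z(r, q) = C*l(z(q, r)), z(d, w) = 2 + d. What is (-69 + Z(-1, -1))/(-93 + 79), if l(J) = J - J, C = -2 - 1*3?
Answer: 69/14 ≈ 4.9286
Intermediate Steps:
C = -5 (C = -2 - 3 = -5)
l(J) = 0
Z(r, q) = 0 (Z(r, q) = -5*0 = 0)
(-69 + Z(-1, -1))/(-93 + 79) = (-69 + 0)/(-93 + 79) = -69/(-14) = -1/14*(-69) = 69/14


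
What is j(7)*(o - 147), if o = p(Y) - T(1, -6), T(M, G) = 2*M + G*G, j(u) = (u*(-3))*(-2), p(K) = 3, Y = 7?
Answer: -7644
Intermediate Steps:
j(u) = 6*u (j(u) = -3*u*(-2) = 6*u)
T(M, G) = G² + 2*M (T(M, G) = 2*M + G² = G² + 2*M)
o = -35 (o = 3 - ((-6)² + 2*1) = 3 - (36 + 2) = 3 - 1*38 = 3 - 38 = -35)
j(7)*(o - 147) = (6*7)*(-35 - 147) = 42*(-182) = -7644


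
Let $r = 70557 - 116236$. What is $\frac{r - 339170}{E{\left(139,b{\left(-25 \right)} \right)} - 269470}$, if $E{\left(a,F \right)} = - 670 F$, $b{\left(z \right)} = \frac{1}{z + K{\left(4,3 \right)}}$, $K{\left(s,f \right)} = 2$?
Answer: $\frac{8851527}{6197140} \approx 1.4283$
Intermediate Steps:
$r = -45679$ ($r = 70557 - 116236 = -45679$)
$b{\left(z \right)} = \frac{1}{2 + z}$ ($b{\left(z \right)} = \frac{1}{z + 2} = \frac{1}{2 + z}$)
$\frac{r - 339170}{E{\left(139,b{\left(-25 \right)} \right)} - 269470} = \frac{-45679 - 339170}{- \frac{670}{2 - 25} - 269470} = - \frac{384849}{- \frac{670}{-23} - 269470} = - \frac{384849}{\left(-670\right) \left(- \frac{1}{23}\right) - 269470} = - \frac{384849}{\frac{670}{23} - 269470} = - \frac{384849}{- \frac{6197140}{23}} = \left(-384849\right) \left(- \frac{23}{6197140}\right) = \frac{8851527}{6197140}$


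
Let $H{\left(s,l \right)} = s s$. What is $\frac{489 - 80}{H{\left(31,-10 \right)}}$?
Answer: $\frac{409}{961} \approx 0.4256$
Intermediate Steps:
$H{\left(s,l \right)} = s^{2}$
$\frac{489 - 80}{H{\left(31,-10 \right)}} = \frac{489 - 80}{31^{2}} = \frac{489 - 80}{961} = 409 \cdot \frac{1}{961} = \frac{409}{961}$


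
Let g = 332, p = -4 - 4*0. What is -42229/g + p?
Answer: -43557/332 ≈ -131.20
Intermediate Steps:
p = -4 (p = -4 + 0 = -4)
-42229/g + p = -42229/332 - 4 = -43557/332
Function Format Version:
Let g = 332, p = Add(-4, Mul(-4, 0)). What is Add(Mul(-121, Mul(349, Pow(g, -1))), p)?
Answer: Rational(-43557, 332) ≈ -131.20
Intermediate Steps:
p = -4 (p = Add(-4, 0) = -4)
Add(Mul(-121, Mul(349, Pow(g, -1))), p) = Add(Mul(-121, Mul(349, Pow(332, -1))), -4) = Add(Mul(-121, Mul(349, Rational(1, 332))), -4) = Add(Mul(-121, Rational(349, 332)), -4) = Add(Rational(-42229, 332), -4) = Rational(-43557, 332)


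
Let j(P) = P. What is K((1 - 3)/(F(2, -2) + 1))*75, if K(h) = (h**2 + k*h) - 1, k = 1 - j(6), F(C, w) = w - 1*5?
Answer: -575/3 ≈ -191.67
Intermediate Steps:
F(C, w) = -5 + w (F(C, w) = w - 5 = -5 + w)
k = -5 (k = 1 - 1*6 = 1 - 6 = -5)
K(h) = -1 + h**2 - 5*h (K(h) = (h**2 - 5*h) - 1 = -1 + h**2 - 5*h)
K((1 - 3)/(F(2, -2) + 1))*75 = (-1 + ((1 - 3)/((-5 - 2) + 1))**2 - 5*(1 - 3)/((-5 - 2) + 1))*75 = (-1 + (-2/(-7 + 1))**2 - (-10)/(-7 + 1))*75 = (-1 + (-2/(-6))**2 - (-10)/(-6))*75 = (-1 + (-2*(-1/6))**2 - (-10)*(-1)/6)*75 = (-1 + (1/3)**2 - 5*1/3)*75 = (-1 + 1/9 - 5/3)*75 = -23/9*75 = -575/3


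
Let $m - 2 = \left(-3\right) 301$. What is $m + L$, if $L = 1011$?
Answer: $110$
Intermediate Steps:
$m = -901$ ($m = 2 - 903 = -901$)
$m + L = -901 + 1011 = 110$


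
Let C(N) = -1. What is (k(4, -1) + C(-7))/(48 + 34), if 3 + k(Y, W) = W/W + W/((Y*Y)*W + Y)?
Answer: -35/984 ≈ -0.035569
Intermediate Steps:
k(Y, W) = -2 + W/(Y + W*Y²) (k(Y, W) = -3 + (W/W + W/((Y*Y)*W + Y)) = -3 + (1 + W/(Y²*W + Y)) = -3 + (1 + W/(W*Y² + Y)) = -3 + (1 + W/(Y + W*Y²)) = -2 + W/(Y + W*Y²))
(k(4, -1) + C(-7))/(48 + 34) = ((-1 - 2*4 - 2*(-1)*4²)/(4*(1 - 1*4)) - 1)/(48 + 34) = ((-1 - 8 - 2*(-1)*16)/(4*(1 - 4)) - 1)/82 = ((¼)*(-1 - 8 + 32)/(-3) - 1)/82 = ((¼)*(-⅓)*23 - 1)/82 = (-23/12 - 1)/82 = (1/82)*(-35/12) = -35/984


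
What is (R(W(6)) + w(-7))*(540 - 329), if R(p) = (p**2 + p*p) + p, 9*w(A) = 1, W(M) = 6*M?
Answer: 4990783/9 ≈ 5.5453e+5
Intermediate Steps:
w(A) = 1/9 (w(A) = (1/9)*1 = 1/9)
R(p) = p + 2*p**2 (R(p) = (p**2 + p**2) + p = 2*p**2 + p = p + 2*p**2)
(R(W(6)) + w(-7))*(540 - 329) = ((6*6)*(1 + 2*(6*6)) + 1/9)*(540 - 329) = (36*(1 + 2*36) + 1/9)*211 = (36*(1 + 72) + 1/9)*211 = (36*73 + 1/9)*211 = (2628 + 1/9)*211 = (23653/9)*211 = 4990783/9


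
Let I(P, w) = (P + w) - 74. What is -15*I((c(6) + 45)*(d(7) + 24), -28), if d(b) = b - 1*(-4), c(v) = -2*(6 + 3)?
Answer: -12645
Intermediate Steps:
c(v) = -18 (c(v) = -2*9 = -18)
d(b) = 4 + b (d(b) = b + 4 = 4 + b)
I(P, w) = -74 + P + w
-15*I((c(6) + 45)*(d(7) + 24), -28) = -15*(-74 + (-18 + 45)*((4 + 7) + 24) - 28) = -15*(-74 + 27*(11 + 24) - 28) = -15*(-74 + 27*35 - 28) = -15*(-74 + 945 - 28) = -15*843 = -12645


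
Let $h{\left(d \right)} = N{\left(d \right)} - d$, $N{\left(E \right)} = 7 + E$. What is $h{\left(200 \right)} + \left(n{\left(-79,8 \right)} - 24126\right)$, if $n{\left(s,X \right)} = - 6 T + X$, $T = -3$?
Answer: $-24093$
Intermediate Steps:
$n{\left(s,X \right)} = 18 + X$ ($n{\left(s,X \right)} = \left(-6\right) \left(-3\right) + X = 18 + X$)
$h{\left(d \right)} = 7$ ($h{\left(d \right)} = \left(7 + d\right) - d = 7$)
$h{\left(200 \right)} + \left(n{\left(-79,8 \right)} - 24126\right) = 7 + \left(\left(18 + 8\right) - 24126\right) = 7 + \left(26 - 24126\right) = 7 - 24100 = -24093$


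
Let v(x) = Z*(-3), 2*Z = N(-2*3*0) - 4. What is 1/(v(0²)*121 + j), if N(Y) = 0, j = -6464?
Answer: -1/5738 ≈ -0.00017428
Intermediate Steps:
Z = -2 (Z = (0 - 4)/2 = (½)*(-4) = -2)
v(x) = 6 (v(x) = -2*(-3) = 6)
1/(v(0²)*121 + j) = 1/(6*121 - 6464) = 1/(726 - 6464) = 1/(-5738) = -1/5738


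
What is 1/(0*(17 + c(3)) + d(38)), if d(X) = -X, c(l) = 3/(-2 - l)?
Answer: -1/38 ≈ -0.026316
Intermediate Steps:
1/(0*(17 + c(3)) + d(38)) = 1/(0*(17 - 3/(2 + 3)) - 1*38) = 1/(0*(17 - 3/5) - 38) = 1/(0*(17 - 3*⅕) - 38) = 1/(0*(17 - ⅗) - 38) = 1/(0*(82/5) - 38) = 1/(0 - 38) = 1/(-38) = -1/38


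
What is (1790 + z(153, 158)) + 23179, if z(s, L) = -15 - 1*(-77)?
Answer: 25031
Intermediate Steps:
z(s, L) = 62 (z(s, L) = -15 + 77 = 62)
(1790 + z(153, 158)) + 23179 = (1790 + 62) + 23179 = 1852 + 23179 = 25031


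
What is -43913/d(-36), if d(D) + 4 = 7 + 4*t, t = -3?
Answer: 43913/9 ≈ 4879.2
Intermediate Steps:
d(D) = -9 (d(D) = -4 + (7 + 4*(-3)) = -4 + (7 - 12) = -4 - 5 = -9)
-43913/d(-36) = -43913/(-9) = -43913*(-⅑) = 43913/9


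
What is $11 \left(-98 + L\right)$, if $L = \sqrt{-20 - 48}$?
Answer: $-1078 + 22 i \sqrt{17} \approx -1078.0 + 90.708 i$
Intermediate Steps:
$L = 2 i \sqrt{17}$ ($L = \sqrt{-68} = 2 i \sqrt{17} \approx 8.2462 i$)
$11 \left(-98 + L\right) = 11 \left(-98 + 2 i \sqrt{17}\right) = -1078 + 22 i \sqrt{17}$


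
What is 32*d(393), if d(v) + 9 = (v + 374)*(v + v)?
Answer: 19291296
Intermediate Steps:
d(v) = -9 + 2*v*(374 + v) (d(v) = -9 + (v + 374)*(v + v) = -9 + (374 + v)*(2*v) = -9 + 2*v*(374 + v))
32*d(393) = 32*(-9 + 2*393² + 748*393) = 32*(-9 + 2*154449 + 293964) = 32*(-9 + 308898 + 293964) = 32*602853 = 19291296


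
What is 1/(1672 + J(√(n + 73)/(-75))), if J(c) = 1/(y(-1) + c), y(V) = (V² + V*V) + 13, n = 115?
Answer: 2115895039/3537917585833 - 150*√47/3537917585833 ≈ 0.00059806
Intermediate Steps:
y(V) = 13 + 2*V² (y(V) = (V² + V²) + 13 = 2*V² + 13 = 13 + 2*V²)
J(c) = 1/(15 + c) (J(c) = 1/((13 + 2*(-1)²) + c) = 1/((13 + 2*1) + c) = 1/((13 + 2) + c) = 1/(15 + c))
1/(1672 + J(√(n + 73)/(-75))) = 1/(1672 + 1/(15 + √(115 + 73)/(-75))) = 1/(1672 + 1/(15 + √188*(-1/75))) = 1/(1672 + 1/(15 + (2*√47)*(-1/75))) = 1/(1672 + 1/(15 - 2*√47/75))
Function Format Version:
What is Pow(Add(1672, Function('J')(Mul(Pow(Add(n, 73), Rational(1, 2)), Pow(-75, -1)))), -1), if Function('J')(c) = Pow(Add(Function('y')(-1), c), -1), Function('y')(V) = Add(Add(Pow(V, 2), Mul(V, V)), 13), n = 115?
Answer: Add(Rational(2115895039, 3537917585833), Mul(Rational(-150, 3537917585833), Pow(47, Rational(1, 2)))) ≈ 0.00059806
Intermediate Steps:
Function('y')(V) = Add(13, Mul(2, Pow(V, 2))) (Function('y')(V) = Add(Add(Pow(V, 2), Pow(V, 2)), 13) = Add(Mul(2, Pow(V, 2)), 13) = Add(13, Mul(2, Pow(V, 2))))
Function('J')(c) = Pow(Add(15, c), -1) (Function('J')(c) = Pow(Add(Add(13, Mul(2, Pow(-1, 2))), c), -1) = Pow(Add(Add(13, Mul(2, 1)), c), -1) = Pow(Add(Add(13, 2), c), -1) = Pow(Add(15, c), -1))
Pow(Add(1672, Function('J')(Mul(Pow(Add(n, 73), Rational(1, 2)), Pow(-75, -1)))), -1) = Pow(Add(1672, Pow(Add(15, Mul(Pow(Add(115, 73), Rational(1, 2)), Pow(-75, -1))), -1)), -1) = Pow(Add(1672, Pow(Add(15, Mul(Pow(188, Rational(1, 2)), Rational(-1, 75))), -1)), -1) = Pow(Add(1672, Pow(Add(15, Mul(Mul(2, Pow(47, Rational(1, 2))), Rational(-1, 75))), -1)), -1) = Pow(Add(1672, Pow(Add(15, Mul(Rational(-2, 75), Pow(47, Rational(1, 2)))), -1)), -1)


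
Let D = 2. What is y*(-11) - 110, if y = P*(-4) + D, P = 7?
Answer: 176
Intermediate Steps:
y = -26 (y = 7*(-4) + 2 = -28 + 2 = -26)
y*(-11) - 110 = -26*(-11) - 110 = 286 - 110 = 176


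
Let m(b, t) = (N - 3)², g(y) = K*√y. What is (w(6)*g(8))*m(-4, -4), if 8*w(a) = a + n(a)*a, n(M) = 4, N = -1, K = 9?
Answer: 1080*√2 ≈ 1527.4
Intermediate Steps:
g(y) = 9*√y
m(b, t) = 16 (m(b, t) = (-1 - 3)² = (-4)² = 16)
w(a) = 5*a/8 (w(a) = (a + 4*a)/8 = (5*a)/8 = 5*a/8)
(w(6)*g(8))*m(-4, -4) = (((5/8)*6)*(9*√8))*16 = (15*(9*(2*√2))/4)*16 = (15*(18*√2)/4)*16 = (135*√2/2)*16 = 1080*√2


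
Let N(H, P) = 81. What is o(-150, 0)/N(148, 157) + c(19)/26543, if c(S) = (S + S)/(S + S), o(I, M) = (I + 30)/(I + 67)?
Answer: 1063961/59482863 ≈ 0.017887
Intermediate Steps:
o(I, M) = (30 + I)/(67 + I)
c(S) = 1 (c(S) = (2*S)/((2*S)) = (2*S)*(1/(2*S)) = 1)
o(-150, 0)/N(148, 157) + c(19)/26543 = ((30 - 150)/(67 - 150))/81 + 1/26543 = (-120/(-83))*(1/81) + 1*(1/26543) = -1/83*(-120)*(1/81) + 1/26543 = (120/83)*(1/81) + 1/26543 = 40/2241 + 1/26543 = 1063961/59482863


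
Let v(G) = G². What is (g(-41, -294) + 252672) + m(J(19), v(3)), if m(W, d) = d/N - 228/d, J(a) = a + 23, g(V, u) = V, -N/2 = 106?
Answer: 160657177/636 ≈ 2.5261e+5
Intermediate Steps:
N = -212 (N = -2*106 = -212)
J(a) = 23 + a
m(W, d) = -228/d - d/212 (m(W, d) = d/(-212) - 228/d = d*(-1/212) - 228/d = -d/212 - 228/d = -228/d - d/212)
(g(-41, -294) + 252672) + m(J(19), v(3)) = (-41 + 252672) + (-228/(3²) - 1/212*3²) = 252631 + (-228/9 - 1/212*9) = 252631 + (-228*⅑ - 9/212) = 252631 + (-76/3 - 9/212) = 252631 - 16139/636 = 160657177/636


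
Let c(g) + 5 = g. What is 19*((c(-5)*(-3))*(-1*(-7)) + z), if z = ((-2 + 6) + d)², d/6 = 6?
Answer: 34390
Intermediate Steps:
c(g) = -5 + g
d = 36 (d = 6*6 = 36)
z = 1600 (z = ((-2 + 6) + 36)² = (4 + 36)² = 40² = 1600)
19*((c(-5)*(-3))*(-1*(-7)) + z) = 19*(((-5 - 5)*(-3))*(-1*(-7)) + 1600) = 19*(-10*(-3)*7 + 1600) = 19*(30*7 + 1600) = 19*(210 + 1600) = 19*1810 = 34390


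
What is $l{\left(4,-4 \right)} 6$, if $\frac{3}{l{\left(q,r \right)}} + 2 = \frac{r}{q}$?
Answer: $-6$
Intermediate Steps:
$l{\left(q,r \right)} = \frac{3}{-2 + \frac{r}{q}}$
$l{\left(4,-4 \right)} 6 = \left(-3\right) 4 \frac{1}{\left(-1\right) \left(-4\right) + 2 \cdot 4} \cdot 6 = \left(-3\right) 4 \frac{1}{4 + 8} \cdot 6 = \left(-3\right) 4 \cdot \frac{1}{12} \cdot 6 = \left(-1\right) 6 = -6$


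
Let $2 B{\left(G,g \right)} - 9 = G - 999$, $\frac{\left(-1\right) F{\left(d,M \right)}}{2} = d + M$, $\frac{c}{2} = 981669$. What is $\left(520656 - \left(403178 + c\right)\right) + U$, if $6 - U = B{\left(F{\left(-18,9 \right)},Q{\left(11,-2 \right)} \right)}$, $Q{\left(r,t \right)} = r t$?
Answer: $-1845368$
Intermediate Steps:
$c = 1963338$ ($c = 2 \cdot 981669 = 1963338$)
$F{\left(d,M \right)} = - 2 M - 2 d$ ($F{\left(d,M \right)} = - 2 \left(d + M\right) = - 2 \left(M + d\right) = - 2 M - 2 d$)
$B{\left(G,g \right)} = -495 + \frac{G}{2}$ ($B{\left(G,g \right)} = \frac{9}{2} + \frac{G - 999}{2} = \frac{9}{2} + \frac{-999 + G}{2} = \frac{9}{2} + \left(- \frac{999}{2} + \frac{G}{2}\right) = -495 + \frac{G}{2}$)
$U = 492$ ($U = 6 - \left(-495 + \frac{\left(-2\right) 9 - -36}{2}\right) = 6 - \left(-495 + \frac{-18 + 36}{2}\right) = 6 - \left(-495 + \frac{1}{2} \cdot 18\right) = 6 - \left(-495 + 9\right) = 6 - -486 = 6 + 486 = 492$)
$\left(520656 - \left(403178 + c\right)\right) + U = \left(520656 - 2366516\right) + 492 = -1845860 + 492 = -1845368$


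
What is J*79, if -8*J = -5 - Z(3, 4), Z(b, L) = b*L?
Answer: 1343/8 ≈ 167.88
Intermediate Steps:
Z(b, L) = L*b
J = 17/8 (J = -(-5 - 4*3)/8 = -(-5 - 1*12)/8 = -(-5 - 12)/8 = -⅛*(-17) = 17/8 ≈ 2.1250)
J*79 = (17/8)*79 = 1343/8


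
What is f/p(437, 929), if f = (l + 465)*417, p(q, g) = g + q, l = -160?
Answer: 127185/1366 ≈ 93.108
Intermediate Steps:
f = 127185 (f = (-160 + 465)*417 = 305*417 = 127185)
f/p(437, 929) = 127185/(929 + 437) = 127185/1366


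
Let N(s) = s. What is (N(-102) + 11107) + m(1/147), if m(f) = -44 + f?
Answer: 1611268/147 ≈ 10961.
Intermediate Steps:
(N(-102) + 11107) + m(1/147) = (-102 + 11107) + (-44 + 1/147) = 11005 + (-44 + 1/147) = 11005 - 6467/147 = 1611268/147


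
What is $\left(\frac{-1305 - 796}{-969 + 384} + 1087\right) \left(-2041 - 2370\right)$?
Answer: $- \frac{2814200356}{585} \approx -4.8106 \cdot 10^{6}$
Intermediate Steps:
$\left(\frac{-1305 - 796}{-969 + 384} + 1087\right) \left(-2041 - 2370\right) = \left(\frac{-1305 - 796}{-585} + 1087\right) \left(-4411\right) = \left(\left(-2101\right) \left(- \frac{1}{585}\right) + 1087\right) \left(-4411\right) = \left(\frac{2101}{585} + 1087\right) \left(-4411\right) = \frac{637996}{585} \left(-4411\right) = - \frac{2814200356}{585}$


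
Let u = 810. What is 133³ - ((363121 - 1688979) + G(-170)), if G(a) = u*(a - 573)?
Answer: 4280325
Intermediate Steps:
G(a) = -464130 + 810*a (G(a) = 810*(a - 573) = 810*(-573 + a) = -464130 + 810*a)
133³ - ((363121 - 1688979) + G(-170)) = 133³ - ((363121 - 1688979) + (-464130 + 810*(-170))) = 2352637 - (-1325858 + (-464130 - 137700)) = 2352637 - (-1325858 - 601830) = 2352637 - 1*(-1927688) = 2352637 + 1927688 = 4280325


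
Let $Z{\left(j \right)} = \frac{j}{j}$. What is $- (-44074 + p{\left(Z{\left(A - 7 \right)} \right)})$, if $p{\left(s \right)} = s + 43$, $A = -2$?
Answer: $44030$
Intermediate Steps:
$Z{\left(j \right)} = 1$
$p{\left(s \right)} = 43 + s$
$- (-44074 + p{\left(Z{\left(A - 7 \right)} \right)}) = - (-44074 + \left(43 + 1\right)) = - (-44074 + 44) = \left(-1\right) \left(-44030\right) = 44030$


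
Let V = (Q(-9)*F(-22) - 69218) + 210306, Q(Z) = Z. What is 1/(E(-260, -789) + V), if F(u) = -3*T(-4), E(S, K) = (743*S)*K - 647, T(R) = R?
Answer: 1/152559353 ≈ 6.5548e-9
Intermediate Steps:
E(S, K) = -647 + 743*K*S (E(S, K) = 743*K*S - 647 = -647 + 743*K*S)
F(u) = 12 (F(u) = -3*(-4) = 12)
V = 140980 (V = (-9*12 - 69218) + 210306 = (-108 - 69218) + 210306 = -69326 + 210306 = 140980)
1/(E(-260, -789) + V) = 1/((-647 + 743*(-789)*(-260)) + 140980) = 1/((-647 + 152419020) + 140980) = 1/(152418373 + 140980) = 1/152559353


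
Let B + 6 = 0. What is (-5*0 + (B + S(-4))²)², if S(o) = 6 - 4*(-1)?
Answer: 256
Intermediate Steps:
B = -6 (B = -6 + 0 = -6)
S(o) = 10 (S(o) = 6 + 4 = 10)
(-5*0 + (B + S(-4))²)² = (-5*0 + (-6 + 10)²)² = (0 + 4²)² = (0 + 16)² = 16² = 256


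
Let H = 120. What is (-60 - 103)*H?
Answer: -19560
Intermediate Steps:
(-60 - 103)*H = (-60 - 103)*120 = -163*120 = -19560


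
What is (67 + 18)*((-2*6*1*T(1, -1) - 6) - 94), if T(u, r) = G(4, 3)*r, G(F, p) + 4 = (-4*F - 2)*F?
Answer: -86020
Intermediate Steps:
G(F, p) = -4 + F*(-2 - 4*F) (G(F, p) = -4 + (-4*F - 2)*F = -4 + (-2 - 4*F)*F = -4 + F*(-2 - 4*F))
T(u, r) = -76*r (T(u, r) = (-4 - 4*4**2 - 2*4)*r = (-4 - 4*16 - 8)*r = (-4 - 64 - 8)*r = -76*r)
(67 + 18)*((-2*6*1*T(1, -1) - 6) - 94) = (67 + 18)*((-2*6*1*(-76*(-1)) - 6) - 94) = 85*((-12*76 - 6) - 94) = 85*((-2*456 - 6) - 94) = 85*((-912 - 6) - 94) = 85*(-918 - 94) = 85*(-1012) = -86020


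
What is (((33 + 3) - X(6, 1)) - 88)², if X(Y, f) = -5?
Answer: 2209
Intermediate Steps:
(((33 + 3) - X(6, 1)) - 88)² = (((33 + 3) - 1*(-5)) - 88)² = ((36 + 5) - 88)² = (41 - 88)² = (-47)² = 2209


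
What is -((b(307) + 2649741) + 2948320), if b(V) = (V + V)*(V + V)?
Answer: -5975057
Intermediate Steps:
b(V) = 4*V**2 (b(V) = (2*V)*(2*V) = 4*V**2)
-((b(307) + 2649741) + 2948320) = -((4*307**2 + 2649741) + 2948320) = -((4*94249 + 2649741) + 2948320) = -((376996 + 2649741) + 2948320) = -(3026737 + 2948320) = -1*5975057 = -5975057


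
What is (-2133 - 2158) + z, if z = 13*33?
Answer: -3862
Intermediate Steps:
z = 429
(-2133 - 2158) + z = (-2133 - 2158) + 429 = -4291 + 429 = -3862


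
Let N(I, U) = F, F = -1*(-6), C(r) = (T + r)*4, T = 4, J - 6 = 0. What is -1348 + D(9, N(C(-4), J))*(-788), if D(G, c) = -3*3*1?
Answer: 5744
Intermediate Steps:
J = 6 (J = 6 + 0 = 6)
C(r) = 16 + 4*r (C(r) = (4 + r)*4 = 16 + 4*r)
F = 6
N(I, U) = 6
D(G, c) = -9 (D(G, c) = -9*1 = -9)
-1348 + D(9, N(C(-4), J))*(-788) = -1348 - 9*(-788) = -1348 + 7092 = 5744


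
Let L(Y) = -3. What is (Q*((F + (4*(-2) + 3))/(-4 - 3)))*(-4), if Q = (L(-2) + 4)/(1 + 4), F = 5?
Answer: 0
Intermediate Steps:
Q = 1/5 (Q = (-3 + 4)/(1 + 4) = 1/5 ≈ 0.20000)
(Q*((F + (4*(-2) + 3))/(-4 - 3)))*(-4) = (((5 + (4*(-2) + 3))/(-4 - 3))/5)*(-4) = (((5 + (-8 + 3))/(-7))/5)*(-4) = (((5 - 5)*(-1/7))/5)*(-4) = ((0*(-1/7))/5)*(-4) = ((1/5)*0)*(-4) = 0*(-4) = 0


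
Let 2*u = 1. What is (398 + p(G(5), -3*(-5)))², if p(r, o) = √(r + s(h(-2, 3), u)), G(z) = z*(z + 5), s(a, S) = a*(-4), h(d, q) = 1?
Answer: (398 + √46)² ≈ 1.6385e+5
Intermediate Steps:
u = ½ (u = (½)*1 = ½ ≈ 0.50000)
s(a, S) = -4*a
G(z) = z*(5 + z)
p(r, o) = √(-4 + r) (p(r, o) = √(r - 4*1) = √(r - 4) = √(-4 + r))
(398 + p(G(5), -3*(-5)))² = (398 + √(-4 + 5*(5 + 5)))² = (398 + √(-4 + 5*10))² = (398 + √(-4 + 50))² = (398 + √46)²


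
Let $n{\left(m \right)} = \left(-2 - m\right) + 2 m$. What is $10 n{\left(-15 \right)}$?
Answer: $-170$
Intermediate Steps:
$n{\left(m \right)} = -2 + m$
$10 n{\left(-15 \right)} = 10 \left(-2 - 15\right) = 10 \left(-17\right) = -170$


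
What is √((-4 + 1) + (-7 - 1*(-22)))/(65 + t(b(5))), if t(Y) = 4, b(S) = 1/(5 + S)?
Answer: 2*√3/69 ≈ 0.050204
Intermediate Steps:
√((-4 + 1) + (-7 - 1*(-22)))/(65 + t(b(5))) = √((-4 + 1) + (-7 - 1*(-22)))/(65 + 4) = √(-3 + (-7 + 22))/69 = √(-3 + 15)/69 = √12/69 = (2*√3)/69 = 2*√3/69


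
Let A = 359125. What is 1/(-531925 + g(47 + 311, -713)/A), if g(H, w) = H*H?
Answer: -359125/191027437461 ≈ -1.8800e-6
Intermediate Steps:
g(H, w) = H²
1/(-531925 + g(47 + 311, -713)/A) = 1/(-531925 + (47 + 311)²/359125) = 1/(-531925 + 358²*(1/359125)) = 1/(-531925 + 128164*(1/359125)) = 1/(-531925 + 128164/359125) = 1/(-191027437461/359125) = -359125/191027437461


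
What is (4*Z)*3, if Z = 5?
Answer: 60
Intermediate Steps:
(4*Z)*3 = (4*5)*3 = 20*3 = 60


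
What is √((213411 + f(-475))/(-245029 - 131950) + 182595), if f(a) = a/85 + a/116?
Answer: 3*√2803065016424988651729/371701294 ≈ 427.31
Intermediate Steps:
f(a) = 201*a/9860 (f(a) = a*(1/85) + a*(1/116) = a/85 + a/116 = 201*a/9860)
√((213411 + f(-475))/(-245029 - 131950) + 182595) = √((213411 + (201/9860)*(-475))/(-245029 - 131950) + 182595) = √((213411 - 19095/1972)/(-376979) + 182595) = √((420827397/1972)*(-1/376979) + 182595) = √(-420827397/743402588 + 182595) = √(135741174728463/743402588) = 3*√2803065016424988651729/371701294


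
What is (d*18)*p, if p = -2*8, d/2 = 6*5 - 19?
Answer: -6336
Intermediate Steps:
d = 22 (d = 2*(6*5 - 19) = 2*(30 - 19) = 2*11 = 22)
p = -16
(d*18)*p = (22*18)*(-16) = 396*(-16) = -6336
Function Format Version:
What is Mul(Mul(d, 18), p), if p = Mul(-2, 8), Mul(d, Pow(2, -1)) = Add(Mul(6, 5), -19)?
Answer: -6336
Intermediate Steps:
d = 22 (d = Mul(2, Add(Mul(6, 5), -19)) = Mul(2, Add(30, -19)) = Mul(2, 11) = 22)
p = -16
Mul(Mul(d, 18), p) = Mul(Mul(22, 18), -16) = Mul(396, -16) = -6336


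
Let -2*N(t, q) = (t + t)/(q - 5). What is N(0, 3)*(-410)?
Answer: 0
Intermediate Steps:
N(t, q) = -t/(-5 + q) (N(t, q) = -(t + t)/(2*(q - 5)) = -2*t/(2*(-5 + q)) = -t/(-5 + q))
N(0, 3)*(-410) = -1*0/(-5 + 3)*(-410) = -1*0/(-2)*(-410) = -1*0*(-½)*(-410) = 0*(-410) = 0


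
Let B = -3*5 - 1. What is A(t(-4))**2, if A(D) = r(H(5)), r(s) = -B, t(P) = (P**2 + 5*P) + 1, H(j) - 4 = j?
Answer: 256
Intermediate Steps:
B = -16 (B = -15 - 1 = -16)
H(j) = 4 + j
t(P) = 1 + P**2 + 5*P
r(s) = 16 (r(s) = -1*(-16) = 16)
A(D) = 16
A(t(-4))**2 = 16**2 = 256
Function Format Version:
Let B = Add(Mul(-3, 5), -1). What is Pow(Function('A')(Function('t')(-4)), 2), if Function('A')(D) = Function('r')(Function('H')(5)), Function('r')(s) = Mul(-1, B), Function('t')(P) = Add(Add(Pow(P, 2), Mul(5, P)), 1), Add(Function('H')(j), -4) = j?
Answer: 256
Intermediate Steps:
B = -16 (B = Add(-15, -1) = -16)
Function('H')(j) = Add(4, j)
Function('t')(P) = Add(1, Pow(P, 2), Mul(5, P))
Function('r')(s) = 16 (Function('r')(s) = Mul(-1, -16) = 16)
Function('A')(D) = 16
Pow(Function('A')(Function('t')(-4)), 2) = Pow(16, 2) = 256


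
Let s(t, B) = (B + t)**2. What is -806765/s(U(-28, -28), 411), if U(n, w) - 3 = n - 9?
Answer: -806765/142129 ≈ -5.6763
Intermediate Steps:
U(n, w) = -6 + n (U(n, w) = 3 + (n - 9) = 3 + (-9 + n) = -6 + n)
-806765/s(U(-28, -28), 411) = -806765/(411 + (-6 - 28))**2 = -806765/(411 - 34)**2 = -806765/(377**2) = -806765/142129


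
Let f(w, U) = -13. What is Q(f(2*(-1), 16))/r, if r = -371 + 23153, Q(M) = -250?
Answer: -125/11391 ≈ -0.010974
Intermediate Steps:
r = 22782
Q(f(2*(-1), 16))/r = -250/22782 = -250*1/22782 = -125/11391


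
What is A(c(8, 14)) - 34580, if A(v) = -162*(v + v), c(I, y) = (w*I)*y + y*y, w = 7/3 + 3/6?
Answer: -200900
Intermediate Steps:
w = 17/6 (w = 7*(⅓) + 3*(⅙) = 7/3 + ½ = 17/6 ≈ 2.8333)
c(I, y) = y² + 17*I*y/6 (c(I, y) = (17*I/6)*y + y*y = 17*I*y/6 + y² = y² + 17*I*y/6)
A(v) = -324*v
A(c(8, 14)) - 34580 = -54*14*(6*14 + 17*8) - 34580 = -54*14*(84 + 136) - 34580 = -54*14*220 - 34580 = -324*1540/3 - 34580 = -166320 - 34580 = -200900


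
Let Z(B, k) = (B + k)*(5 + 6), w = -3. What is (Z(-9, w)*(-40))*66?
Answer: 348480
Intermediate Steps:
Z(B, k) = 11*B + 11*k (Z(B, k) = (B + k)*11 = 11*B + 11*k)
(Z(-9, w)*(-40))*66 = ((11*(-9) + 11*(-3))*(-40))*66 = ((-99 - 33)*(-40))*66 = -132*(-40)*66 = 5280*66 = 348480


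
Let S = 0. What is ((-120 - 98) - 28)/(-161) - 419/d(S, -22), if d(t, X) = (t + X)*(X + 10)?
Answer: -2515/42504 ≈ -0.059171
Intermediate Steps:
d(t, X) = (10 + X)*(X + t) (d(t, X) = (X + t)*(10 + X) = (10 + X)*(X + t))
((-120 - 98) - 28)/(-161) - 419/d(S, -22) = ((-120 - 98) - 28)/(-161) - 419/((-22)² + 10*(-22) + 10*0 - 22*0) = (-218 - 28)*(-1/161) - 419/(484 - 220 + 0 + 0) = -246*(-1/161) - 419/264 = 246/161 - 419*1/264 = 246/161 - 419/264 = -2515/42504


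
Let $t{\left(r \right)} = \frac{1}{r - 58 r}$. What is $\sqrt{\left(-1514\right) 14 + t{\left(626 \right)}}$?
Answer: $\frac{i \sqrt{26986855843986}}{35682} \approx 145.59 i$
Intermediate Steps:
$t{\left(r \right)} = - \frac{1}{57 r}$ ($t{\left(r \right)} = \frac{1}{\left(-57\right) r} = - \frac{1}{57 r}$)
$\sqrt{\left(-1514\right) 14 + t{\left(626 \right)}} = \sqrt{\left(-1514\right) 14 - \frac{1}{57 \cdot 626}} = \sqrt{-21196 - \frac{1}{35682}} = \sqrt{- \frac{756315673}{35682}} = \frac{i \sqrt{26986855843986}}{35682}$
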